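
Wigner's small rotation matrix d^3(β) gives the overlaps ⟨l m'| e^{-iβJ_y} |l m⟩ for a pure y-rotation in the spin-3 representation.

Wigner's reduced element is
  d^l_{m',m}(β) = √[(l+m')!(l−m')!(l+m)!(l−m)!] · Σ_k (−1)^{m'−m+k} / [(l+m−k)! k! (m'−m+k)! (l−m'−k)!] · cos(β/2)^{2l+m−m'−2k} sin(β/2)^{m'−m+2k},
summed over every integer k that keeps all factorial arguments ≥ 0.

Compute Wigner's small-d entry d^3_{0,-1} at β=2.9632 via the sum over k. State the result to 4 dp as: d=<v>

d=-0.2953

d^3_{0,-1}(β=2.9632) via Wigner's sum:
Half-angle: c=0.089078, s=0.996025. N=√(6·6·2·24)=41.569219
k: max(0,(-1)−(0))=0 … min(3+(-1),3−(0))=2
  k=0: (−1)^1·41.5692/(12)·0.0891^5·0.9960^1 = -0.000019
  k=1: (−1)^2·41.5692/(4)·0.0891^3·0.9960^3 = +0.007258
  k=2: (−1)^3·41.5692/(12)·0.0891^1·0.9960^5 = -0.302491
d^3_{0,-1}(2.9632) = -0.000019 +0.007258 -0.302491 = -0.295252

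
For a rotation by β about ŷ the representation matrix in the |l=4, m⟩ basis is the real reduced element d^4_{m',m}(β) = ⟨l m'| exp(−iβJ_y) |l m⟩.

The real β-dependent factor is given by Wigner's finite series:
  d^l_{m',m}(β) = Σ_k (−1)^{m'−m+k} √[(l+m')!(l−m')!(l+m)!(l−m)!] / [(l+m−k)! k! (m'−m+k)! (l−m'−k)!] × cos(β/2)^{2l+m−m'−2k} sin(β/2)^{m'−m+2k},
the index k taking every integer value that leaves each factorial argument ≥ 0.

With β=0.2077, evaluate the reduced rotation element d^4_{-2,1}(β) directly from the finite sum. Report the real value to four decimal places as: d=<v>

d=0.0151

d^4_{-2,1}(β=0.2077) via Wigner's sum:
c=cos(0.2077/2)=0.994612, s=sin(0.2077/2)=0.103663; N=√[2·720·120·6]=1018.233765
k∈{3,4,5} keeps every argument non-negative
  k=3: (−1)^0·1018.2338/(72)·0.9946^5·0.1037^3 = +0.015334
  k=4: (−1)^1·1018.2338/(48)·0.9946^3·0.1037^5 = -0.000250
  k=5: (−1)^2·1018.2338/(240)·0.9946^1·0.1037^7 = +0.000001
d^4_{-2,1}(0.2077) = +0.015334 -0.000250 +0.000001 = +0.015085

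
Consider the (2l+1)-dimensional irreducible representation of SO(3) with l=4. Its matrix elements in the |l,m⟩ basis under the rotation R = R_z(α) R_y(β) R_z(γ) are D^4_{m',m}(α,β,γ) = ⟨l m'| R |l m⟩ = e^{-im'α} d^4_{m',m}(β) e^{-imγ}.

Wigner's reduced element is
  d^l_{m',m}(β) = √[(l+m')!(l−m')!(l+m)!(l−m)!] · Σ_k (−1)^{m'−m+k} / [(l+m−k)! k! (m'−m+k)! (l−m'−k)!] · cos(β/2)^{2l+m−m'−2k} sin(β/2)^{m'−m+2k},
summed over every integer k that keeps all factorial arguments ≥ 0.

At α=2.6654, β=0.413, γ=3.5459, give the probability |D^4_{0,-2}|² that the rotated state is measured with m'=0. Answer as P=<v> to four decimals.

First d^4_{0,-2}(β=0.413), then the phase factors e^{-i(0)α} and e^{-i(-2)γ}:
Half-angle: c=0.978755, s=0.205036. N=√(24·24·2·720)=910.735966
Admissible k: 0..2 (factorial args all ≥0)
  k=0: (−1)^2·910.7360/(96)·0.9788^6·0.2050^2 = +0.350608
  k=1: (−1)^3·910.7360/(36)·0.9788^4·0.2050^4 = -0.041030
  k=2: (−1)^4·910.7360/(96)·0.9788^2·0.2050^6 = +0.000675
d^4_{0,-2}(0.413) = +0.350608 -0.041030 +0.000675 = +0.310254
|D^4_{0,-2}|² = |d^4_{0,-2}(β)|² = (+0.310254)² = 0.096257 (the z-rotation phases have unit modulus)

P=0.0963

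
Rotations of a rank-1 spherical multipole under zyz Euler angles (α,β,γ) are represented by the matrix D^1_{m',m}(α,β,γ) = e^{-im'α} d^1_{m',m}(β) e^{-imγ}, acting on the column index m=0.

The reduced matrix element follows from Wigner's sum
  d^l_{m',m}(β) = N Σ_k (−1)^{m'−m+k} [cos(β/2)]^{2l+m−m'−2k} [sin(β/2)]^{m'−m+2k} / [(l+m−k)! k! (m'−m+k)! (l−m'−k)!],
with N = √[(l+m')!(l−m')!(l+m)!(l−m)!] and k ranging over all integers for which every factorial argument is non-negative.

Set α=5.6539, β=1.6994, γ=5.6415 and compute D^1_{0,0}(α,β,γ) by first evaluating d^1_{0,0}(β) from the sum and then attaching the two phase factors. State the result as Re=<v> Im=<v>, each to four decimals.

Re=-0.1282 Im=0.0000

First d^1_{0,0}(β=1.6994), then the phase factors e^{-i(0)α} and e^{-i(0)γ}:
With c≡cos(β/2)=0.660209 and s≡sin(β/2)=0.751082, N=[1·1·1·1]^{1/2}=1.000000
Admissible k: 0..1 (factorial args all ≥0)
  k=0: (−1)^0·1.0000/(1)·0.6602^2·0.7511^0 = +0.435875
  k=1: (−1)^1·1.0000/(1)·0.6602^0·0.7511^2 = -0.564125
d^1_{0,0}(1.6994) = +0.435875 -0.564125 = -0.128249
Attach z-rotation phases: D = e^{-i(0)(5.6539)}·(-0.128249)·e^{-i(0)(5.6415)} = -0.128249+0.000000i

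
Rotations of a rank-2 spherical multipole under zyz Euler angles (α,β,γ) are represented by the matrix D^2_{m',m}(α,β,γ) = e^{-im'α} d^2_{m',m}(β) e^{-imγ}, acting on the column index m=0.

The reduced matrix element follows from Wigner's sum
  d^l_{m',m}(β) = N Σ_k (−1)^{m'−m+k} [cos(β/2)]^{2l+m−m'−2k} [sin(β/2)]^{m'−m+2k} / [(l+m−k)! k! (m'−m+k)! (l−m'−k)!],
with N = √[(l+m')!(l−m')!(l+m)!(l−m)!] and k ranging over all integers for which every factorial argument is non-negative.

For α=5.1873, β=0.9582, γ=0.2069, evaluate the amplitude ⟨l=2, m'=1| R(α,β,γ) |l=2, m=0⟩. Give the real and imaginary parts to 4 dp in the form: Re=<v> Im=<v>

Re=-0.2635 Im=-0.5124

Split into d^2_{1,0}(β=0.9582) × two z-phases.
c=cos(0.9582/2)=0.887410, s=sin(0.9582/2)=0.460981; N=√[6·1·2·2]=4.898979
k: max(0,(0)−(1))=0 … min(2+(0),2−(1))=1
  k=0: (−1)^1·4.8990/(2)·0.8874^3·0.4610^1 = -0.789099
  k=1: (−1)^2·4.8990/(2)·0.8874^1·0.4610^3 = +0.212936
d^2_{1,0}(0.9582) = -0.789099 +0.212936 = -0.576164
Attach z-rotation phases: D = e^{-i(1)(5.1873)}·(-0.576164)·e^{-i(0)(0.2069)} = -0.263456-0.512401i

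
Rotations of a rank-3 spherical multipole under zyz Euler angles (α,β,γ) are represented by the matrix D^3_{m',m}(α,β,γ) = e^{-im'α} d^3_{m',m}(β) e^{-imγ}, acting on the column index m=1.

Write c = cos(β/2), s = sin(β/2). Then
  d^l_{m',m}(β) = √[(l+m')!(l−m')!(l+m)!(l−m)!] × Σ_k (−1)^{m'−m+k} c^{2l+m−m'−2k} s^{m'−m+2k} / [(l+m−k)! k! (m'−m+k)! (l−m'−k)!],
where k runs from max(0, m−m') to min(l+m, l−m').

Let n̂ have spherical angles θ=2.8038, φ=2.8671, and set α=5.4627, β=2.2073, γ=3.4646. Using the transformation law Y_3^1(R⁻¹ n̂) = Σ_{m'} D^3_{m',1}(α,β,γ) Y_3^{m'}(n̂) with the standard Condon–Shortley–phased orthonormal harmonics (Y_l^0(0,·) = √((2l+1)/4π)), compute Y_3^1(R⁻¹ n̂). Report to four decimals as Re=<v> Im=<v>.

Re=-0.1187 Im=0.0659

Need the full column D^3_{m',1} for m'=−3..3 at α=5.4627, β=2.2073, γ=3.4646.
cos(β/2)=0.450340, sin(β/2)=0.892857
d^3_{-3,1}: single k=4 term ⇒ +0.499177;  D = +0.467681+0.174505i
d^3_{-2,1}: k∈[3..4] ⇒ +0.411148 -0.808073 = -0.396925;  D = -0.152073-0.366637i
d^3_{-1,1}: k∈[2..4] ⇒ +0.196733 -1.031096 +0.506631 = -0.327732;  D = +0.135818-0.298264i
d^3_{0,1}: k∈[1..3] ⇒ +0.057290 -0.675585 +0.885199 = +0.266904;  D = -0.253101+0.084721i
d^3_{1,1}: k∈[0..2] ⇒ +0.008342 -0.262311 +0.773322 = +0.519352;  D = -0.456401-0.247841i
d^3_{2,1}: k∈[0..1] ⇒ -0.052298 +0.411148 = +0.358850;  D = -0.089766-0.347441i
d^3_{3,1}: single k=0 term ⇒ +0.126991;  D = +0.068277-0.107074i
Y_3^{m'}(θ=2.8038,φ=2.8671) and Σ D·Y over m':
  (+0.4677+0.1745i)·(-0.0103-0.0111i)  (-0.1521-0.3666i)·(-0.0903-0.0553i)  (+0.1358-0.2983i)·(-0.3558-0.1002i)  (-0.2531+0.0847i)·(-0.5108+0.0000i)  (-0.4564-0.2478i)·(+0.3558-0.1002i)  (-0.0898-0.3474i)·(-0.0903+0.0553i)  (+0.0683-0.1071i)·(+0.0103-0.0111i)
Y_3^1(R⁻¹ n̂) = -0.118693+0.065854i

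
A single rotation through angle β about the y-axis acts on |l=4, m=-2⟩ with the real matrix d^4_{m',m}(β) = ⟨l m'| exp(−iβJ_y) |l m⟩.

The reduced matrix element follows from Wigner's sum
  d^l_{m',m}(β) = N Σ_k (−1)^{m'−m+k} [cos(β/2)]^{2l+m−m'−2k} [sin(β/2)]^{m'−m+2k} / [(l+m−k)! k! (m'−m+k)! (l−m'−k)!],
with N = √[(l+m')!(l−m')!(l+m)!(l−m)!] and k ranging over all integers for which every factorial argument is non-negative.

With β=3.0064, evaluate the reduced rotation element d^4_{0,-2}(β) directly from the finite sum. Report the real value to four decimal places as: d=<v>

d^4_{0,-2}(β=3.0064) via Wigner's sum:
Half-angle: c=0.067545, s=0.997716. N=√(24·24·2·720)=910.735966
The bounds max(0,m−m')=0 and min(l+m,l−m')=2 give 3 terms
  k=0: (−1)^2·910.7360/(96)·0.0675^6·0.9977^2 = +0.000001
  k=1: (−1)^3·910.7360/(36)·0.0675^4·0.9977^4 = -0.000522
  k=2: (−1)^4·910.7360/(96)·0.0675^2·0.9977^6 = +0.042692
d^4_{0,-2}(3.0064) = +0.000001 -0.000522 +0.042692 = +0.042171

d=0.0422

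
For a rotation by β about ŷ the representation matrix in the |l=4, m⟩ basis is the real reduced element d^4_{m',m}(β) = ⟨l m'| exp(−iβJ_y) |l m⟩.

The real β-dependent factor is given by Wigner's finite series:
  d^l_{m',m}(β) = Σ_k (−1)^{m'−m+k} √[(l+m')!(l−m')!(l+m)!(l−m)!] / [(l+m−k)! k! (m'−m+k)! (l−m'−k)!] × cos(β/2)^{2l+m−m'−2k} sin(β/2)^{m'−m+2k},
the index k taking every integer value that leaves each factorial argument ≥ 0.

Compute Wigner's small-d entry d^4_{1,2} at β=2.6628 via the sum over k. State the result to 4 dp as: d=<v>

d=0.1487

d^4_{1,2}(β=2.6628) via Wigner's sum:
c=cos(2.6628/2)=0.237116, s=sin(2.6628/2)=0.971481; N=√[120·6·720·2]=1018.233765
k∈{1,2,3} keeps every argument non-negative
  k=1: (−1)^0·1018.2338/(240)·0.2371^7·0.9715^1 = +0.000174
  k=2: (−1)^1·1018.2338/(48)·0.2371^5·0.9715^3 = -0.014579
  k=3: (−1)^2·1018.2338/(72)·0.2371^3·0.9715^5 = +0.163144
d^4_{1,2}(2.6628) = +0.000174 -0.014579 +0.163144 = +0.148739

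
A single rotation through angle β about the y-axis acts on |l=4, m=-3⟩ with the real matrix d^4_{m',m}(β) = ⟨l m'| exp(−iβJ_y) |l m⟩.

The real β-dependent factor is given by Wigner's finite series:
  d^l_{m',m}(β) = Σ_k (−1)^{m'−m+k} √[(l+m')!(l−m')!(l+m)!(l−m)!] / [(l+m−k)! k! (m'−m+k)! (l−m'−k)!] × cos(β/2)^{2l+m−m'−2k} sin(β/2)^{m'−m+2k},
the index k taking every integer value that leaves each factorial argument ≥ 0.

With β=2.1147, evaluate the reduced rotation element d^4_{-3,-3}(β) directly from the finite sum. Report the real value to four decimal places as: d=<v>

d=-0.0712

d^4_{-3,-3}(β=2.1147) via Wigner's sum:
c=cos(2.1147/2)=0.491182, s=sin(2.1147/2)=0.871057; N=√[1·5040·1·5040]=5040.000000
k: max(0,(-3)−(-3))=0 … min(4+(-3),4−(-3))=1
  k=0: (−1)^0·5040.0000/(5040)·0.4912^8·0.8711^0 = +0.003388
  k=1: (−1)^1·5040.0000/(720)·0.4912^6·0.8711^2 = -0.074584
d^4_{-3,-3}(2.1147) = +0.003388 -0.074584 = -0.071196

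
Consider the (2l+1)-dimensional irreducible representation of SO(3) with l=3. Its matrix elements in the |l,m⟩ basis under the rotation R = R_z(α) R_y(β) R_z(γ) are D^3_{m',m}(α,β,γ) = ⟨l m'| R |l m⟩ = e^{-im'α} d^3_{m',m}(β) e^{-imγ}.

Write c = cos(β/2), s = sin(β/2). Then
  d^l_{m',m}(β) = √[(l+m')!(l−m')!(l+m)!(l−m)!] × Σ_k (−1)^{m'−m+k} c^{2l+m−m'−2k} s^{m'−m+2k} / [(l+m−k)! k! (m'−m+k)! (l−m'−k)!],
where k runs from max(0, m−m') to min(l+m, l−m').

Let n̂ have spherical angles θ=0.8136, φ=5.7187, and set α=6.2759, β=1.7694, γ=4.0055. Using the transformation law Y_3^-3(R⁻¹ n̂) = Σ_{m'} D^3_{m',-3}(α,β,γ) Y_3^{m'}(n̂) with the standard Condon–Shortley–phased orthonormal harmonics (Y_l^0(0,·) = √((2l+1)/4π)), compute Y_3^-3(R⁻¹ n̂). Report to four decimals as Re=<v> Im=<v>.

Re=0.0931 Im=0.2719

Need the full column D^3_{m',-3} for m'=−3..3 at α=6.2759, β=1.7694, γ=4.0055.
cos(β/2)=0.633522, sin(β/2)=0.773725
d^3_{-3,-3}: single k=0 term ⇒ +0.064650;  D = +0.054369-0.034981i
d^3_{-2,-3}: single k=0 term ⇒ -0.193406;  D = -0.163406+0.103461i
d^3_{-1,-3}: single k=0 term ⇒ +0.373478;  D = +0.316994-0.197485i
d^3_{0,-3}: single k=0 term ⇒ -0.526695;  D = -0.449056+0.275239i
d^3_{1,-3}: single k=0 term ⇒ +0.557077;  D = +0.477067-0.287648i
d^3_{2,-3}: single k=0 term ⇒ -0.430299;  D = -0.370107+0.219495i
d^3_{3,-3}: single k=0 term ⇒ +0.214546;  D = +0.185326-0.108092i
Y_3^{m'}(θ=0.8136,φ=5.7187) and Σ D·Y over m':
  (+0.0544-0.0350i)·(-0.0196+0.1590i)  (-0.1634+0.1035i)·(+0.1585+0.3352i)  (+0.3170-0.1975i)·(+0.2697+0.1708i)  (-0.4491+0.2752i)·(-0.1643+0.0000i)  (+0.4771-0.2876i)·(-0.2697+0.1708i)  (-0.3701+0.2195i)·(+0.1585-0.3352i)  (+0.1853-0.1081i)·(+0.0196+0.1590i)
Y_3^-3(R⁻¹ n̂) = +0.093068+0.271852i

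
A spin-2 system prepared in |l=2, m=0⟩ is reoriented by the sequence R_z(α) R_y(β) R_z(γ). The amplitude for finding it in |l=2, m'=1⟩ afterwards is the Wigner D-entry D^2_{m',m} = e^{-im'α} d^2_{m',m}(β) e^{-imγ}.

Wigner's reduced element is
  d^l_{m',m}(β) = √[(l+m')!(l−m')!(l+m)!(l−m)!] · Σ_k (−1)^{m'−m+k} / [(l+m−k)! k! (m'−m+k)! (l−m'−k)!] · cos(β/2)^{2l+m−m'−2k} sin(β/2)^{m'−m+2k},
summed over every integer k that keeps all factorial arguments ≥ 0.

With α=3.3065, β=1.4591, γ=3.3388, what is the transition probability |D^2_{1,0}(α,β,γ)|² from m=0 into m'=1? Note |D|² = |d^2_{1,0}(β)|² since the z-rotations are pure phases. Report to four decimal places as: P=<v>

P=0.0184

First d^2_{1,0}(β=1.4591), then the phase factors e^{-i(1)α} and e^{-i(0)γ}:
c=cos(1.4591/2)=0.745474, s=sin(1.4591/2)=0.666534; N=√[6·1·2·2]=4.898979
k: max(0,(0)−(1))=0 … min(2+(0),2−(1))=1
  k=0: (−1)^1·4.8990/(2)·0.7455^3·0.6665^1 = -0.676389
  k=1: (−1)^2·4.8990/(2)·0.7455^1·0.6665^3 = +0.540724
d^2_{1,0}(1.4591) = -0.676389 +0.540724 = -0.135665
|D^2_{1,0}|² = |d^2_{1,0}(β)|² = (-0.135665)² = 0.018405 (the z-rotation phases have unit modulus)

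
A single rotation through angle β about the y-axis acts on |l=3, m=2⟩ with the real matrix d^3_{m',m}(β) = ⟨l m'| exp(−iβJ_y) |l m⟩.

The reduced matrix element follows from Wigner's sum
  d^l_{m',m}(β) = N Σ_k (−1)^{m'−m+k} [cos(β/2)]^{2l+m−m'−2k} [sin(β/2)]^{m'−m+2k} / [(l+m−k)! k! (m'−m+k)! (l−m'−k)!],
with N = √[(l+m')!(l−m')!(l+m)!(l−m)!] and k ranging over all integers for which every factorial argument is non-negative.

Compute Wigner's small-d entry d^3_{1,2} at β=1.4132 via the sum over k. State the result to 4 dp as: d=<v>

d=-0.2390

d^3_{1,2}(β=1.4132) via Wigner's sum:
Half-angle: c=0.760574, s=0.649252. N=√(24·2·120·1)=75.894664
Admissible k: 1..2 (factorial args all ≥0)
  k=1: (−1)^0·75.8947/(24)·0.7606^5·0.6493^1 = +0.522540
  k=2: (−1)^1·75.8947/(12)·0.7606^3·0.6493^3 = -0.761540
d^3_{1,2}(1.4132) = +0.522540 -0.761540 = -0.239000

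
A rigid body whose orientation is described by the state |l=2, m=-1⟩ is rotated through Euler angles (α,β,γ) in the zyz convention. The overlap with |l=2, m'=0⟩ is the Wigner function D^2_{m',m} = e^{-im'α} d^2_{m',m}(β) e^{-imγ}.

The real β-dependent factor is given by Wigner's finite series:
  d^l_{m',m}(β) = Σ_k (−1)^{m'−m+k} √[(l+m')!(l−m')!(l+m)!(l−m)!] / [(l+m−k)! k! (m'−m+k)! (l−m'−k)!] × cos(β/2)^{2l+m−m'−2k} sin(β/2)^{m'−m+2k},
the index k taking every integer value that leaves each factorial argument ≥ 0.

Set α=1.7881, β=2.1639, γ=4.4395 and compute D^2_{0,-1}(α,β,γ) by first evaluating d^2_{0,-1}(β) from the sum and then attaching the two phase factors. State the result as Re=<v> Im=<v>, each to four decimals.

Re=-0.1530 Im=-0.5466

D^2_{0,-1}(1.7881,2.1639,4.4395) = e^{-i·0·1.7881}·d^2_{0,-1}(2.1639)·e^{-i·-1·4.4395}. Compute d first:
c=cos(2.1639/2)=0.469608, s=sin(2.1639/2)=0.882875; N=√[2·2·1·6]=4.898979
The bounds max(0,m−m')=0 and min(l+m,l−m')=1 give 2 terms
  k=0: (−1)^1·4.8990/(2)·0.4696^3·0.8829^1 = -0.223965
  k=1: (−1)^2·4.8990/(2)·0.4696^1·0.8829^3 = +0.791605
d^2_{0,-1}(2.1639) = -0.223965 +0.791605 = +0.567640
D = (+1.000000+0.000000i)·(+0.567640)·(-0.269515-0.962996i) = -0.152987-0.546635i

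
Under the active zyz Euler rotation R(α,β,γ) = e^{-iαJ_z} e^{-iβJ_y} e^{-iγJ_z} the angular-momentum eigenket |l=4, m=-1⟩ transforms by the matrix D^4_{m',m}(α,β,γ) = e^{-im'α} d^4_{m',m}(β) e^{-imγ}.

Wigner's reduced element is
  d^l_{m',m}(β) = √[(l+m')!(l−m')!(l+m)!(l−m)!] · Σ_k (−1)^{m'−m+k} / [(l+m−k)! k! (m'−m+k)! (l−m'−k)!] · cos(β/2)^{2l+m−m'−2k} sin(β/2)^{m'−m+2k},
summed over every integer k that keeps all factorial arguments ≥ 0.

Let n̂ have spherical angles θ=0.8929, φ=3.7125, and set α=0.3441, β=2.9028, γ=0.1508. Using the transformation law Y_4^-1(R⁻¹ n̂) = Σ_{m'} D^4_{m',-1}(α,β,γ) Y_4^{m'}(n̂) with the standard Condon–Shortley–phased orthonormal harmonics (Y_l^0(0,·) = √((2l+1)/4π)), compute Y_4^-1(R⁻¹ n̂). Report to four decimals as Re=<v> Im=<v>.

Re=-0.2815 Im=-0.1324

Need the full column D^4_{m',-1} for m'=−4..4 at α=0.3441, β=2.9028, γ=0.1508.
cos(β/2)=0.119113, sin(β/2)=0.992881
d^4_{-4,-1}: single k=3 term ⇒ +0.000176;  D = +0.000008+0.000175i
d^4_{-3,-1}: k∈[2..3] ⇒ +0.000022 -0.002588 = -0.002566;  D = -0.000970-0.002375i
d^4_{-2,-1}: k∈[1..3] ⇒ +0.000001 -0.000498 +0.023061 = +0.022564;  D = +0.015078+0.016787i
d^4_{-1,-1}: k∈[0..3] ⇒ +0.000000 -0.000042 +0.005869 -0.135925 = -0.130099;  D = -0.114489-0.061789i
d^4_{0,-1}: k∈[0..3] ⇒ -0.000002 +0.000630 -0.043755 +0.506703 = +0.463576;  D = +0.458315+0.069643i
d^4_{1,-1}: k∈[0..3] ⇒ +0.000028 -0.005869 +0.203888 -0.944445 = -0.746398;  D = -0.732497+0.143382i
d^4_{2,-1}: k∈[0..2] ⇒ -0.000332 +0.034591 -0.480700 = -0.446441;  D = -0.383512+0.228535i
d^4_{3,-1}: k∈[0..1] ⇒ +0.002588 -0.107887 = -0.105299;  D = -0.066970+0.081259i
d^4_{4,-1}: single k=0 term ⇒ -0.012203;  D = -0.004129+0.011483i
Y_4^{m'}(θ=0.8929,φ=3.7125) and Σ D·Y over m':
  (+0.0000+0.0002i)·(-0.1065-0.1232i)  (-0.0010-0.0024i)·(+0.0525+0.3672i)  (+0.0151+0.0168i)·(+0.1480-0.3236i)  (-0.1145-0.0618i)·(+0.0480-0.0308i)  (+0.4583+0.0696i)·(-0.3581+0.0000i)  (-0.7325+0.1434i)·(-0.0480-0.0308i)  (-0.3835+0.2285i)·(+0.1480+0.3236i)  (-0.0670+0.0813i)·(-0.0525+0.3672i)  (-0.0041+0.0115i)·(-0.1065+0.1232i)
Y_4^-1(R⁻¹ n̂) = -0.281460-0.132439i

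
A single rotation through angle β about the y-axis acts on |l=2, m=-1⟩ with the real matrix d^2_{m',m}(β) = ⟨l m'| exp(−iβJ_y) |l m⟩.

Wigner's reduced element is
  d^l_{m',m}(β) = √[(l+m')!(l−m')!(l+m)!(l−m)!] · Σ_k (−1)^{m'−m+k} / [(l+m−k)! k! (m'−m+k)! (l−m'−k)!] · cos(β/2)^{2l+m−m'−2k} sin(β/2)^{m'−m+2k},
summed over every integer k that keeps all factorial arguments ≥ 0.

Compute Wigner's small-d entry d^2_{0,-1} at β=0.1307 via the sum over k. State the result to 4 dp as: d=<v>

d^2_{0,-1}(β=0.1307) via Wigner's sum:
Half-angle: c=0.997865, s=0.065303. N=√(2·2·1·6)=4.898979
k∈{0,1} keeps every argument non-negative
  k=0: (−1)^1·4.8990/(2)·0.9979^3·0.0653^1 = -0.158938
  k=1: (−1)^2·4.8990/(2)·0.9979^1·0.0653^3 = +0.000681
d^2_{0,-1}(0.1307) = -0.158938 +0.000681 = -0.158257

d=-0.1583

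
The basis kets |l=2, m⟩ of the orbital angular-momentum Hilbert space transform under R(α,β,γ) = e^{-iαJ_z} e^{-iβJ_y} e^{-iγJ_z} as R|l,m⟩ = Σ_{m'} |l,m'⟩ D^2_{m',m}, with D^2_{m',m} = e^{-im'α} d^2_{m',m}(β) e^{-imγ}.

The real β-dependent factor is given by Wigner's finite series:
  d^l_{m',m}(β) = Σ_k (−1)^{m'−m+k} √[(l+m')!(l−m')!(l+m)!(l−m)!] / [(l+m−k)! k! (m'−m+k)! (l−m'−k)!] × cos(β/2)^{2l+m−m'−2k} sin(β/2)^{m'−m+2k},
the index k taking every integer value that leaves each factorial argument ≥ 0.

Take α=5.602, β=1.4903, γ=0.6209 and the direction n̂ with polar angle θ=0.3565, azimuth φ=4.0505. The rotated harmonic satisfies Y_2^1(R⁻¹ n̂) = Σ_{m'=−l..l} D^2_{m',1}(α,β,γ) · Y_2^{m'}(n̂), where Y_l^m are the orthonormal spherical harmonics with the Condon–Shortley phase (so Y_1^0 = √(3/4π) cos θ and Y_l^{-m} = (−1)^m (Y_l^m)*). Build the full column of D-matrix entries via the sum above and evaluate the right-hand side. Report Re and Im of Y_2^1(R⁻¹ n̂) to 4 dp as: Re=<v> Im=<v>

Re=0.0610 Im=-0.0164

Need the full column D^2_{m',1} for m'=−2..2 at α=5.602, β=1.4903, γ=0.6209.
cos(β/2)=0.734986, sin(β/2)=0.678082
d^2_{-2,1}: single k=3 term ⇒ +0.458306;  D = -0.183725-0.419869i
d^2_{-1,1}: k∈[2..3] ⇒ +0.745151 -0.211412 = +0.533739;  D = +0.141702-0.514585i
d^2_{0,1}: k∈[1..2] ⇒ +0.659471 -0.561308 = +0.098162;  D = +0.079841-0.057108i
d^2_{1,1}: k∈[0..1] ⇒ +0.291821 -0.745151 = -0.453330;  D = -0.452506-0.027313i
d^2_{2,1}: single k=0 term ⇒ -0.538455;  D = -0.397098-0.363658i
Y_2^{m'}(θ=0.3565,φ=4.0505) and Σ D·Y over m':
  (-0.1837-0.4199i)·(-0.0115-0.0456i)  (+0.1417-0.5146i)·(-0.1553+0.1993i)  (+0.0798-0.0571i)·(+0.5155+0.0000i)  (-0.4525-0.0273i)·(+0.1553+0.1993i)  (-0.3971-0.3637i)·(-0.0115+0.0456i)
Y_2^1(R⁻¹ n̂) = +0.061010-0.016440i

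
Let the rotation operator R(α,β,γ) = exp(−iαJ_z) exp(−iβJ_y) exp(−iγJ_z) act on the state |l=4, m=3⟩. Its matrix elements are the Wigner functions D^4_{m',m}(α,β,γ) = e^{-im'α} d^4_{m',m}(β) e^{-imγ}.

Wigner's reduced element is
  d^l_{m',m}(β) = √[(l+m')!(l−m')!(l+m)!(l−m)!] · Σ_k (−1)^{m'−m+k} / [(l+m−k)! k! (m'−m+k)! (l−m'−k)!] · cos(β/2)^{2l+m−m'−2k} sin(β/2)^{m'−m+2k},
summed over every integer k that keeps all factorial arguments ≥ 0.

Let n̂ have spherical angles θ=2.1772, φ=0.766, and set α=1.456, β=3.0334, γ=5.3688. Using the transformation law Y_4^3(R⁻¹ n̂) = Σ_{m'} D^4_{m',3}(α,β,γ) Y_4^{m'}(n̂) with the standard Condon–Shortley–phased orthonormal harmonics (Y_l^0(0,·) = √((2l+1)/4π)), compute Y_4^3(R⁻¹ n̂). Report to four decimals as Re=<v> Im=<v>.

Need the full column D^4_{m',3} for m'=−4..4 at α=1.456, β=3.0334, γ=5.3688.
cos(β/2)=0.054070, sin(β/2)=0.998537
d^4_{-4,3}: single k=7 term ⇒ +0.151374;  D = -0.099034+0.114482i
d^4_{-3,3}: k∈[6..7] ⇒ +0.020286 -0.988357 = -0.968071;  D = -0.654776-0.713043i
d^4_{-2,3}: k∈[5..6] ⇒ +0.001761 -0.200249 = -0.198487;  D = -0.160613+0.116621i
d^4_{-1,3}: k∈[4..5] ⇒ +0.000112 -0.023002 = -0.022890;  D = +0.011239+0.019941i
d^4_{0,3}: k∈[3..4] ⇒ +0.000005 -0.001857 = -0.001851;  D = +0.001706-0.000718i
d^4_{1,3}: k∈[2..3] ⇒ +0.000000 -0.000112 = -0.000112;  D = -0.000031-0.000108i
d^4_{2,3}: k∈[1..2] ⇒ +0.000000 -0.000005 = -0.000005;  D = -0.000005+0.000001i
d^4_{3,3}: k∈[0..1] ⇒ +0.000000 -0.000000 = -0.000000;  D = +0.000000+0.000000i
d^4_{4,3}: single k=0 term ⇒ -0.000000;  D = +0.000000+0.000000i
Y_4^{m'}(θ=2.1772,φ=0.766) and Σ D·Y over m':
  (-0.0990+0.1145i)·(-0.2011-0.0156i)  (-0.6548-0.7130i)·(+0.2631+0.2957i)  (-0.1606+0.1166i)·(+0.0112-0.2875i)  (+0.0112+0.0199i)·(+0.1160-0.1116i)  (+0.0017-0.0007i)·(-0.3228+0.0000i)  (-0.0000-0.0001i)·(-0.1160-0.1116i)  (-0.0000+0.0000i)·(+0.0112+0.2875i)  (+0.0000+0.0000i)·(-0.2631+0.2957i)  (+0.0000+0.0000i)·(-0.2011+0.0156i)
Y_4^3(R⁻¹ n̂) = +0.094952-0.353895i

Re=0.0950 Im=-0.3539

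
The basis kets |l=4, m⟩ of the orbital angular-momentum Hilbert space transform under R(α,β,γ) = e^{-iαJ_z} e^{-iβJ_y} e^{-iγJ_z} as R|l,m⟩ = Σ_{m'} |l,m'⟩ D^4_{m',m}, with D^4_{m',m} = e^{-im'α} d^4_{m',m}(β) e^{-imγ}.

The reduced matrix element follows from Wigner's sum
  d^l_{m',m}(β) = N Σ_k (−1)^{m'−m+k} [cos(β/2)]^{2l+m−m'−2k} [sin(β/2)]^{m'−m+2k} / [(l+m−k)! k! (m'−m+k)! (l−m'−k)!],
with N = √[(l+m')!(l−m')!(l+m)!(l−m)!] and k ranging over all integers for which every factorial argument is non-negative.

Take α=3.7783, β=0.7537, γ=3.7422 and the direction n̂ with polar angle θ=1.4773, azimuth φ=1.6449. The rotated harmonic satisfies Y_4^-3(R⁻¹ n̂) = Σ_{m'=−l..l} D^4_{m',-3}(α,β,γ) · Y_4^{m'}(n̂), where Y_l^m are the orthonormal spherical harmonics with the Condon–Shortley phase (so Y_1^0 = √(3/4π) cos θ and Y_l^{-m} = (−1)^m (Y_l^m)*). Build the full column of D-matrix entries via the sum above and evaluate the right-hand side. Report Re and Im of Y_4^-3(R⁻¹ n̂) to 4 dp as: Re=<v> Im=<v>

Re=-0.0436 Im=0.3194

Need the full column D^4_{m',-3} for m'=−4..4 at α=3.7783, β=0.7537, γ=3.7422.
cos(β/2)=0.929828, sin(β/2)=0.367993
d^4_{-4,-3}: single k=1 term ⇒ +0.625467;  D = +0.222522+0.584545i
d^4_{-3,-3}: k∈[0..1] ⇒ +0.558756 -0.612625 = -0.053869;  D = +0.045342+0.029085i
d^4_{-2,-3}: k∈[0..1] ⇒ -0.827416 +0.388794 = -0.438622;  D = -0.437657+0.029084i
d^4_{-1,-3}: k∈[0..1] ⇒ +0.694652 -0.181339 = +0.513313;  D = -0.391589+0.331887i
d^4_{0,-3}: k∈[0..1] ⇒ -0.409825 +0.064191 = -0.345634;  D = -0.079142+0.336451i
d^4_{1,-3}: k∈[0..1] ⇒ +0.181339 -0.017042 = +0.164297;  D = +0.064839+0.150961i
d^4_{2,-3}: k∈[0..1] ⇒ -0.060897 +0.003179 = -0.057717;  D = +0.049845+0.029099i
d^4_{3,-3}: k∈[0..1] ⇒ +0.015029 -0.000336 = +0.014693;  D = +0.014607-0.001588i
d^4_{4,-3}: single k=0 term ⇒ -0.002403;  D = +0.001767-0.001629i
Y_4^{m'}(θ=1.4773,φ=1.6449) and Σ D·Y over m':
  (+0.2225+0.5845i)·(+0.4159-0.1270i)  (+0.0453+0.0291i)·(+0.0254+0.1125i)  (-0.4377+0.0291i)·(+0.3080-0.0460i)  (-0.3916+0.3319i)·(+0.0096+0.1289i)  (-0.0791+0.3365i)·(+0.2900+0.0000i)  (+0.0648+0.1510i)·(-0.0096+0.1289i)  (+0.0498+0.0291i)·(+0.3080+0.0460i)  (+0.0146-0.0016i)·(-0.0254+0.1125i)  (+0.0018-0.0016i)·(+0.4159+0.1270i)
Y_4^-3(R⁻¹ n̂) = -0.043559+0.319425i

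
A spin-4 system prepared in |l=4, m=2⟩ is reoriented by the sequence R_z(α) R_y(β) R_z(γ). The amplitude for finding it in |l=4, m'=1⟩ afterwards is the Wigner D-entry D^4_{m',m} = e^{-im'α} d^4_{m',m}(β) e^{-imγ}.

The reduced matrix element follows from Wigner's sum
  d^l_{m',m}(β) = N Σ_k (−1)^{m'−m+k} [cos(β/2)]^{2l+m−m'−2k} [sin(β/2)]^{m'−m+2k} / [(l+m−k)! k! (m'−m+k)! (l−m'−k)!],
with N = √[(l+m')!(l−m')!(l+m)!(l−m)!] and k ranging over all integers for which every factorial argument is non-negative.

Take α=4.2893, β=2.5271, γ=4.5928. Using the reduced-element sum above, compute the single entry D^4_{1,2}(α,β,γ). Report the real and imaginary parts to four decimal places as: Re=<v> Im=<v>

Split into d^4_{1,2}(β=2.5271) × two z-phases.
c=cos(2.5271/2)=0.302435, s=sin(2.5271/2)=0.953170; N=√[120·6·720·2]=1018.233765
k∈{1,2,3} keeps every argument non-negative
  k=1: (−1)^0·1018.2338/(240)·0.3024^7·0.9532^1 = +0.000936
  k=2: (−1)^1·1018.2338/(48)·0.3024^5·0.9532^3 = -0.046481
  k=3: (−1)^2·1018.2338/(72)·0.3024^3·0.9532^5 = +0.307796
d^4_{1,2}(2.5271) = +0.000936 -0.046481 +0.307796 = +0.262251
Attach z-rotation phases: D = e^{-i(1)(4.2893)}·(+0.262251)·e^{-i(2)(4.5928)} = +0.161260-0.206811i

Re=0.1613 Im=-0.2068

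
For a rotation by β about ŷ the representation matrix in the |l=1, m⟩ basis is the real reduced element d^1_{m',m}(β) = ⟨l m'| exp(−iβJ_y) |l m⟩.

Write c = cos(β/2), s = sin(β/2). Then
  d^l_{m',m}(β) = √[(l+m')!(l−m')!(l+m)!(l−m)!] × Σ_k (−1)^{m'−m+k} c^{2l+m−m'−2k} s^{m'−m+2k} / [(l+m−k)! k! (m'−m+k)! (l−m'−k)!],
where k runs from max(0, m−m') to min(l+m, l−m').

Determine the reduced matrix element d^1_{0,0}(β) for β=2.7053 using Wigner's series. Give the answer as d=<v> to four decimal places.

d=-0.9063

d^1_{0,0}(β=2.7053) via Wigner's sum:
c=cos(2.7053/2)=0.216420, s=sin(2.7053/2)=0.976300; N=√[1·1·1·1]=1.000000
Admissible k: 0..1 (factorial args all ≥0)
  k=0: (−1)^0·1.0000/(1)·0.2164^2·0.9763^0 = +0.046838
  k=1: (−1)^1·1.0000/(1)·0.2164^0·0.9763^2 = -0.953162
d^1_{0,0}(2.7053) = +0.046838 -0.953162 = -0.906325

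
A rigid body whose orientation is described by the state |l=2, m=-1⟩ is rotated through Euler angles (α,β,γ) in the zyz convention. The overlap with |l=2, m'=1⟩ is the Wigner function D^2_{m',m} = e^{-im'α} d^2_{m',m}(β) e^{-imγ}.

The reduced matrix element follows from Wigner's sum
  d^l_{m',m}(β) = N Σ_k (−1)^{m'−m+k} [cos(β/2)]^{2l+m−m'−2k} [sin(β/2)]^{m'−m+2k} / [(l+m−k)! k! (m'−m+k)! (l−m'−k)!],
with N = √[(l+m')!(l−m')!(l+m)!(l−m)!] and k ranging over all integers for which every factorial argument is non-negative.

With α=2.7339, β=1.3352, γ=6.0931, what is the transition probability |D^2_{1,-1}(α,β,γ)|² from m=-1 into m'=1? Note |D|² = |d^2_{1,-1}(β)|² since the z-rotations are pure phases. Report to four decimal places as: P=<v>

P=0.3161

Split into d^2_{1,-1}(β=1.3352) × two z-phases.
Half-angle: c=0.785310, s=0.619103. N=√(6·1·1·6)=6.000000
k∈{0,1} keeps every argument non-negative
  k=0: (−1)^2·6.0000/(2)·0.7853^2·0.6191^2 = +0.709135
  k=1: (−1)^3·6.0000/(6)·0.7853^0·0.6191^4 = -0.146910
d^2_{1,-1}(1.3352) = +0.709135 -0.146910 = +0.562225
|D^2_{1,-1}|² = |d^2_{1,-1}(β)|² = (+0.562225)² = 0.316097 (the z-rotation phases have unit modulus)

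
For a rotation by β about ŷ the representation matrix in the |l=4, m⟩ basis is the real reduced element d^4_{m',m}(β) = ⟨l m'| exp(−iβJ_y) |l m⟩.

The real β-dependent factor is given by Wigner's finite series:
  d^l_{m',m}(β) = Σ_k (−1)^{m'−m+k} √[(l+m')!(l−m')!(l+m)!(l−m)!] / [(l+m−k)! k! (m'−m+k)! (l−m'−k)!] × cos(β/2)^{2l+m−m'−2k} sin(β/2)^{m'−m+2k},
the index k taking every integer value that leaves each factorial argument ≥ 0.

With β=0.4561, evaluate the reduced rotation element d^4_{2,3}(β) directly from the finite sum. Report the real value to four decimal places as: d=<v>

d^4_{2,3}(β=0.4561) via Wigner's sum:
Half-angle: c=0.974109, s=0.226078. N=√(720·2·5040·1)=2693.993318
k: max(0,(3)−(2))=1 … min(4+(3),4−(2))=2
  k=1: (−1)^0·2693.9933/(720)·0.9741^7·0.2261^1 = +0.704006
  k=2: (−1)^1·2693.9933/(240)·0.9741^5·0.2261^3 = -0.113763
d^4_{2,3}(0.4561) = +0.704006 -0.113763 = +0.590243

d=0.5902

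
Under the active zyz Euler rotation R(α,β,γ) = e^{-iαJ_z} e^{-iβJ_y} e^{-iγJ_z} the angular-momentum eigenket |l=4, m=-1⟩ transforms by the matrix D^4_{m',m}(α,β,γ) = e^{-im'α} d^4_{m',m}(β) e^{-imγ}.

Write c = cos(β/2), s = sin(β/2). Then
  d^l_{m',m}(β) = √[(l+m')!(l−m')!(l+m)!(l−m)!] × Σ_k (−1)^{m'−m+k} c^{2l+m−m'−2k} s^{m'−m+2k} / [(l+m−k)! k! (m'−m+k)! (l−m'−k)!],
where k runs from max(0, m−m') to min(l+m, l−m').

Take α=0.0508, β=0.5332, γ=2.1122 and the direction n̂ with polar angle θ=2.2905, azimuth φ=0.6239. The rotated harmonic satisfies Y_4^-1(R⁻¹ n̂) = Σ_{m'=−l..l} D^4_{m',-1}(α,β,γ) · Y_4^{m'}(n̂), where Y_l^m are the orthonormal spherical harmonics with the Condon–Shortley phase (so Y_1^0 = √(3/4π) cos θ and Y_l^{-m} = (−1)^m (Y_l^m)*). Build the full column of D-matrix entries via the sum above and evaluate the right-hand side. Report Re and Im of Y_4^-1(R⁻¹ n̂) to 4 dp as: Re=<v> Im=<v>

Re=-0.0311 Im=0.2893

Need the full column D^4_{m',-1} for m'=−4..4 at α=0.0508, β=0.5332, γ=2.1122.
cos(β/2)=0.964672, sin(β/2)=0.263453
d^4_{-4,-1}: single k=3 term ⇒ +0.114315;  D = -0.077469+0.084062i
d^4_{-3,-1}: k∈[2..3] ⇒ +0.443972 -0.055189 = +0.388783;  D = -0.248614+0.298904i
d^4_{-2,-1}: k∈[1..3] ⇒ +0.868956 -0.324052 +0.016113 = +0.561017;  D = -0.336387+0.448981i
d^4_{-1,-1}: k∈[0..3] ⇒ +0.749960 -0.839028 +0.125157 -0.003112 = +0.032977;  D = -0.018407+0.027361i
d^4_{0,-1}: k∈[0..3] ⇒ -0.915960 +0.409897 -0.030572 +0.000380 = -0.536255;  D = +0.276353-0.459563i
d^4_{1,-1}: k∈[0..3] ⇒ +0.559352 -0.125157 +0.004667 -0.000023 = +0.438840;  D = -0.206763+0.387078i
d^4_{2,-1}: k∈[0..2] ⇒ -0.216035 +0.024169 -0.000361 = -0.192226;  D = +0.081843-0.173933i
d^4_{3,-1}: k∈[0..1] ⇒ +0.055189 -0.002470 = +0.052719;  D = -0.019995+0.048780i
d^4_{4,-1}: single k=0 term ⇒ -0.008526;  D = +0.002829-0.008043i
Y_4^{m'}(θ=2.2905,φ=0.6239) and Σ D·Y over m':
  (-0.0775+0.0841i)·(-0.1130-0.0852i)  (-0.2486+0.2989i)·(+0.1040+0.3351i)  (-0.3364+0.4490i)·(+0.1226-0.3662i)  (-0.0184+0.0274i)·(-0.0079+0.0057i)  (+0.2764-0.4596i)·(-0.3626+0.0000i)  (-0.2068+0.3871i)·(+0.0079+0.0057i)  (+0.0818-0.1739i)·(+0.1226+0.3662i)  (-0.0200+0.0488i)·(-0.1040+0.3351i)  (+0.0028-0.0080i)·(-0.1130+0.0852i)
Y_4^-1(R⁻¹ n̂) = -0.031114+0.289311i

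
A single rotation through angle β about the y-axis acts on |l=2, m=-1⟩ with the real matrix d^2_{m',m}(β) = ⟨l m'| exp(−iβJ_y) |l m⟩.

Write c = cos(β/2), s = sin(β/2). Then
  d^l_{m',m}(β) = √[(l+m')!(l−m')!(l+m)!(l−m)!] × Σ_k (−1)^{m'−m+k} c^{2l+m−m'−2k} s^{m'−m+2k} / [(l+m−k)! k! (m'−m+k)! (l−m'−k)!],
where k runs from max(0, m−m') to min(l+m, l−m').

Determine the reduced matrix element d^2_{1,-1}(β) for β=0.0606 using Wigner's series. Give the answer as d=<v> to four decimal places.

d=0.0028

d^2_{1,-1}(β=0.0606) via Wigner's sum:
Half-angle: c=0.999541, s=0.030295. N=√(6·1·1·6)=6.000000
The bounds max(0,m−m')=0 and min(l+m,l−m')=1 give 2 terms
  k=0: (−1)^2·6.0000/(2)·0.9995^2·0.0303^2 = +0.002751
  k=1: (−1)^3·6.0000/(6)·0.9995^0·0.0303^4 = -0.000001
d^2_{1,-1}(0.0606) = +0.002751 -0.000001 = +0.002750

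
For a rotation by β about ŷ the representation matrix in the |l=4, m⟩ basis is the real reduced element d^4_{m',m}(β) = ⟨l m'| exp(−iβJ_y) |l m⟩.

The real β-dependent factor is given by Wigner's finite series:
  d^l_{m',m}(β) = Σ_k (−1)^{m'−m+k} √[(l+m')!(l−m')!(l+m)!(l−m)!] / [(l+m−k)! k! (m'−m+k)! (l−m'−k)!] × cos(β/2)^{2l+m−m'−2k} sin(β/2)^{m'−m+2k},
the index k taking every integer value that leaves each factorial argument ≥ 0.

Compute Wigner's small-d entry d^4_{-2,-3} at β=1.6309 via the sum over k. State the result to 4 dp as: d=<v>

d^4_{-2,-3}(β=1.6309) via Wigner's sum:
c=cos(1.6309/2)=0.685541, s=sin(1.6309/2)=0.728034; N=√[2·720·1·5040]=2693.993318
The bounds max(0,m−m')=0 and min(l+m,l−m')=1 give 2 terms
  k=0: (−1)^1·2693.9933/(720)·0.6855^7·0.7280^1 = -0.193843
  k=1: (−1)^2·2693.9933/(240)·0.6855^5·0.7280^3 = +0.655854
d^4_{-2,-3}(1.6309) = -0.193843 +0.655854 = +0.462012

d=0.4620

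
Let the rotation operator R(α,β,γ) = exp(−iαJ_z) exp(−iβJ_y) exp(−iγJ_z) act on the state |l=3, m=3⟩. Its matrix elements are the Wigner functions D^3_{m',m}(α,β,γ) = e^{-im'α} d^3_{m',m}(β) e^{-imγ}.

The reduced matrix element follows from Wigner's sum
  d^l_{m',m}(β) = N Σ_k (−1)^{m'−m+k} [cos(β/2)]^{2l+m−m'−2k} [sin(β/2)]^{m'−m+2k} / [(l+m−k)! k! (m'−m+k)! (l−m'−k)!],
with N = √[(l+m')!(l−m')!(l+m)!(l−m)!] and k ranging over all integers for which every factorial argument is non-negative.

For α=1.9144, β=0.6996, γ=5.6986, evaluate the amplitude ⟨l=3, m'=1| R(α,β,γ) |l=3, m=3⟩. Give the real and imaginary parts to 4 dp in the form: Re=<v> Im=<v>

Re=0.3497 Im=-0.0567

First d^3_{1,3}(β=0.6996), then the phase factors e^{-i(1)α} and e^{-i(3)γ}:
With c≡cos(β/2)=0.939441 and s≡sin(β/2)=0.342710, N=[24·2·720·1]^{1/2}=185.903201
k: max(0,(3)−(1))=2 … min(3+(3),3−(1))=2
  k=2: (−1)^0·185.9032/(48)·0.9394^4·0.3427^2 = +0.354305
d^3_{1,3}(0.6996) = +0.354305
D = (-0.336882-0.941547i)·(+0.354305)·(-0.181941+0.983310i) = +0.349743-0.056673i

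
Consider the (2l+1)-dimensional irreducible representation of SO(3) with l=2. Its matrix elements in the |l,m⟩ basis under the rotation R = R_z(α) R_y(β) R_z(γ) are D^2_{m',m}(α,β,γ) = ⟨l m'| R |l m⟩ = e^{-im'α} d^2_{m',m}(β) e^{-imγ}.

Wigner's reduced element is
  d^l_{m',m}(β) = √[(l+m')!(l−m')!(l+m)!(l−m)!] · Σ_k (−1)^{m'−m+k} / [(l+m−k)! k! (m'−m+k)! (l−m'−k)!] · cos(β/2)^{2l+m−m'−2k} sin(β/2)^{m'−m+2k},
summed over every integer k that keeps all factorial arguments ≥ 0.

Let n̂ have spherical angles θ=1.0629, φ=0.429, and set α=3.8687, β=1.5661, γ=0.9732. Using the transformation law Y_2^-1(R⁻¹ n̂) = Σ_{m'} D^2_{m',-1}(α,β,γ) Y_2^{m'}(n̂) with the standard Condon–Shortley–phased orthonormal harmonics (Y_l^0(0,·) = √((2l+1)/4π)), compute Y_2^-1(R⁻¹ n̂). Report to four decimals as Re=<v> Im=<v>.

Re=0.0410 Im=0.3537

Need the full column D^2_{m',-1} for m'=−2..2 at α=3.8687, β=1.5661, γ=0.9732.
cos(β/2)=0.708765, sin(β/2)=0.705444
d^2_{-2,-1}: single k=1 term ⇒ +0.502343;  D = -0.379586+0.329033i
d^2_{-1,-1}: k∈[0..1] ⇒ +0.252354 -0.749983 = -0.497630;  D = -0.064269+0.493462i
d^2_{0,-1}: k∈[0..1] ⇒ -0.615242 +0.609490 = -0.005752;  D = -0.003236-0.004755i
d^2_{1,-1}: k∈[0..1] ⇒ +0.749983 -0.247657 = +0.502326;  D = -0.487192-0.122375i
d^2_{2,-1}: single k=0 term ⇒ -0.497646;  D = -0.441176+0.230251i
Y_2^{m'}(θ=1.0629,φ=0.429) and Σ D·Y over m':
  (-0.3796+0.3290i)·(+0.1929-0.2231i)  (-0.0643+0.4935i)·(+0.2985-0.1366i)  (-0.0032-0.0048i)·(-0.0916+0.0000i)  (-0.4872-0.1224i)·(-0.2985-0.1366i)  (-0.4412+0.2303i)·(+0.1929+0.2231i)
Y_2^-1(R⁻¹ n̂) = +0.040982+0.353717i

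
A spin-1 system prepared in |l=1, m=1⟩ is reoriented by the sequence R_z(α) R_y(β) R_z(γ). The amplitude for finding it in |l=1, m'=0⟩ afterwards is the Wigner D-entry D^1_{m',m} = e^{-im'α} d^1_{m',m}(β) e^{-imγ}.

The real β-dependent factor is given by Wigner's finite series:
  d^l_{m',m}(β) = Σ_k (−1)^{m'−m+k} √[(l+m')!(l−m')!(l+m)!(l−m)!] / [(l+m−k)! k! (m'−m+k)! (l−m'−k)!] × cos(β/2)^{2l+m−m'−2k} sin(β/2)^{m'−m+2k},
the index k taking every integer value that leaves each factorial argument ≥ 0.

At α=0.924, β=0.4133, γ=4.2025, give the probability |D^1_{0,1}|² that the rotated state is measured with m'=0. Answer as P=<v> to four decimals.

P=0.0807

D^1_{0,1}(0.924,0.4133,4.2025) = e^{-i·0·0.924}·d^1_{0,1}(0.4133)·e^{-i·1·4.2025}. Compute d first:
With c≡cos(β/2)=0.978724 and s≡sin(β/2)=0.205182, N=[1·1·2·1]^{1/2}=1.414214
k∈{1} keeps every argument non-negative
  k=1: (−1)^0·1.4142/(1)·0.9787^1·0.2052^1 = +0.283998
d^1_{0,1}(0.4133) = +0.283998
|D^1_{0,1}|² = |d^1_{0,1}(β)|² = (+0.283998)² = 0.080655 (the z-rotation phases have unit modulus)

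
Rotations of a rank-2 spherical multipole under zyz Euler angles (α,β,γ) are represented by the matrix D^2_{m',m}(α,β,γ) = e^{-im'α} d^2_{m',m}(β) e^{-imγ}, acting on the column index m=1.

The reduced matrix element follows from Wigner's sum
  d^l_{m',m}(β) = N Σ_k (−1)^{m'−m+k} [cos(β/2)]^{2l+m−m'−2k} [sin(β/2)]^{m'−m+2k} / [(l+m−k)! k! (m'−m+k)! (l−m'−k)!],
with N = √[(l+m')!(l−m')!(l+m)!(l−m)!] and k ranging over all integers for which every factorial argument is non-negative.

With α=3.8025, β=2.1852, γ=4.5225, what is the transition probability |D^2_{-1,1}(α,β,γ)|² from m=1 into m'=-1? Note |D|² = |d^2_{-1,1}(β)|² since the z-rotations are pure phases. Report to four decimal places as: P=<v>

D^2_{-1,1}(3.8025,2.1852,4.5225) = e^{-i·-1·3.8025}·d^2_{-1,1}(2.1852)·e^{-i·1·4.5225}. Compute d first:
With c≡cos(β/2)=0.460179 and s≡sin(β/2)=0.887826, N=[1·6·6·1]^{1/2}=6.000000
The bounds max(0,m−m')=2 and min(l+m,l−m')=3 give 2 terms
  k=2: (−1)^0·6.0000/(2)·0.4602^2·0.8878^2 = +0.500761
  k=3: (−1)^1·6.0000/(6)·0.4602^0·0.8878^4 = -0.621315
d^2_{-1,1}(2.1852) = +0.500761 -0.621315 = -0.120555
|D^2_{-1,1}|² = |d^2_{-1,1}(β)|² = (-0.120555)² = 0.014533 (the z-rotation phases have unit modulus)

P=0.0145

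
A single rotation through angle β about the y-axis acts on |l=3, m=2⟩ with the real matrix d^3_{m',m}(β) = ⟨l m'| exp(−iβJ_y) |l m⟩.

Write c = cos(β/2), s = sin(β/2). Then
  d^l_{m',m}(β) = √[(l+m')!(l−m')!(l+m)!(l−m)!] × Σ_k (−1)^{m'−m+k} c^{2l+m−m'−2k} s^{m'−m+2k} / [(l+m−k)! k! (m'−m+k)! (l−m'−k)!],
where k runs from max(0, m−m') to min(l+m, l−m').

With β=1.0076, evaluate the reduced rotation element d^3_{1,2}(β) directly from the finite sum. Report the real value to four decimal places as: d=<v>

d^3_{1,2}(β=1.0076) via Wigner's sum:
c=cos(1.0076/2)=0.875754, s=sin(1.0076/2)=0.482757; N=√[24·2·120·1]=75.894664
The bounds max(0,m−m')=1 and min(l+m,l−m')=2 give 2 terms
  k=1: (−1)^0·75.8947/(24)·0.8758^5·0.4828^1 = +0.786394
  k=2: (−1)^1·75.8947/(12)·0.8758^3·0.4828^3 = -0.477928
d^3_{1,2}(1.0076) = +0.786394 -0.477928 = +0.308466

d=0.3085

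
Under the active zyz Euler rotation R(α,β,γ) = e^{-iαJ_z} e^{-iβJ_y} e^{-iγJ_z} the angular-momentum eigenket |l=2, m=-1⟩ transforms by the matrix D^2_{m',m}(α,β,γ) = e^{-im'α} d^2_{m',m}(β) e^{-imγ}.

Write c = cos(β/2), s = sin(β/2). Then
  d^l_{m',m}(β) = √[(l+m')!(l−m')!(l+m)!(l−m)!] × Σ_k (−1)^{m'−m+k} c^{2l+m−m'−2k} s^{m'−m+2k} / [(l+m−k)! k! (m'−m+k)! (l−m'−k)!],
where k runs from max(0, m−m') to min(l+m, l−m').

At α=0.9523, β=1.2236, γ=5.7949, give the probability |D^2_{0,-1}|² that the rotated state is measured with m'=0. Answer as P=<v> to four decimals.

P=0.1536

Split into d^2_{0,-1}(β=1.2236) × two z-phases.
With c≡cos(β/2)=0.818616 and s≡sin(β/2)=0.574342, N=[2·2·1·6]^{1/2}=4.898979
k: max(0,(-1)−(0))=0 … min(2+(-1),2−(0))=1
  k=0: (−1)^1·4.8990/(2)·0.8186^3·0.5743^1 = -0.771767
  k=1: (−1)^2·4.8990/(2)·0.8186^1·0.5743^3 = +0.379898
d^2_{0,-1}(1.2236) = -0.771767 +0.379898 = -0.391869
|D^2_{0,-1}|² = |d^2_{0,-1}(β)|² = (-0.391869)² = 0.153561 (the z-rotation phases have unit modulus)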